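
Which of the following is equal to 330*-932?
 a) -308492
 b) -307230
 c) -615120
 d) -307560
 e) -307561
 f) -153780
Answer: d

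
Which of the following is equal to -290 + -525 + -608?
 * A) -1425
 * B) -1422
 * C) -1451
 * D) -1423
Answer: D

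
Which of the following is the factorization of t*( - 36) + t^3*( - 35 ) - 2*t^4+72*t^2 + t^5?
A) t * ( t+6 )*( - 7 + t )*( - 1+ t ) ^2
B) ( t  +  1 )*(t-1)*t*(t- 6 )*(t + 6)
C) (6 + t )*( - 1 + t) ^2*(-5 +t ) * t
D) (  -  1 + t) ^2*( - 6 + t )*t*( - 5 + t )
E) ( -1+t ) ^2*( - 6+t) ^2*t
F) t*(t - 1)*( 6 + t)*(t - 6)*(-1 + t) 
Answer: F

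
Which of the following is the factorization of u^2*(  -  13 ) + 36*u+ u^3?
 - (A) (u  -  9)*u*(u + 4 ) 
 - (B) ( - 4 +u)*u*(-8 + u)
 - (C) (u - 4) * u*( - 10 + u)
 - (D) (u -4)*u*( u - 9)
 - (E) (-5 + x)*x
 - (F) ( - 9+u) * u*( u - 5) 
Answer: D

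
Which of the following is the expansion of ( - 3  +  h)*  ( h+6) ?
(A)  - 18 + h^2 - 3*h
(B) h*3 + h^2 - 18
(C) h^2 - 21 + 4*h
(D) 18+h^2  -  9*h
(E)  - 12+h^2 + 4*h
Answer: B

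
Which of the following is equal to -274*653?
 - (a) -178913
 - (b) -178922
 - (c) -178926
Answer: b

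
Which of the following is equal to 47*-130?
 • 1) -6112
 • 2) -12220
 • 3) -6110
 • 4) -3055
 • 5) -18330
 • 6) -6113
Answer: 3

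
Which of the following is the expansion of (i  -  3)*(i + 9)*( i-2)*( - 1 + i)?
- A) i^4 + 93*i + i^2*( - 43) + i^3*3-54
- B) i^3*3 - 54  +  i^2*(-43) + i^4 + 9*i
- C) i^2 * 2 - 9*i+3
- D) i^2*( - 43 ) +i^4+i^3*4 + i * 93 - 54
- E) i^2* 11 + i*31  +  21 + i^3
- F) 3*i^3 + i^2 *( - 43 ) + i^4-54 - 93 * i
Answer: A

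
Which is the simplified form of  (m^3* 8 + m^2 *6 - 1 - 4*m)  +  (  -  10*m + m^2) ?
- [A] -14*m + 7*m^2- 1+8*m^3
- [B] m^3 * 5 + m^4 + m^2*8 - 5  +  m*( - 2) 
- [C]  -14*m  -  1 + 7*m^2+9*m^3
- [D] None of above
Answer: A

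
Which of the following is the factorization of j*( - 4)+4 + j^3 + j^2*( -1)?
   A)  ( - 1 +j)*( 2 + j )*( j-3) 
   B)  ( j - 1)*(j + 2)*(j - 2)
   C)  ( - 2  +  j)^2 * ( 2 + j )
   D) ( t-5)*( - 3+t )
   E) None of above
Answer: B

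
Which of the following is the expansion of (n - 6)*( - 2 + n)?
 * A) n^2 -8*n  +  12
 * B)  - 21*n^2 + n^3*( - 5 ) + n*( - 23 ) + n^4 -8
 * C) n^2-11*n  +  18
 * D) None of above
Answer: A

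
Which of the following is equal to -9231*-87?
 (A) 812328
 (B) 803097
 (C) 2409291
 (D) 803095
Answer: B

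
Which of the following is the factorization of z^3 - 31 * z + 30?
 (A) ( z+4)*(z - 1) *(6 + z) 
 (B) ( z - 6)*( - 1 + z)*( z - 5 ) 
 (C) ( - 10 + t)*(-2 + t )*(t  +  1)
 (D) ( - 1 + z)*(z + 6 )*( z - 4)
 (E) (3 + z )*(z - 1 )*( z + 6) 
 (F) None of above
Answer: F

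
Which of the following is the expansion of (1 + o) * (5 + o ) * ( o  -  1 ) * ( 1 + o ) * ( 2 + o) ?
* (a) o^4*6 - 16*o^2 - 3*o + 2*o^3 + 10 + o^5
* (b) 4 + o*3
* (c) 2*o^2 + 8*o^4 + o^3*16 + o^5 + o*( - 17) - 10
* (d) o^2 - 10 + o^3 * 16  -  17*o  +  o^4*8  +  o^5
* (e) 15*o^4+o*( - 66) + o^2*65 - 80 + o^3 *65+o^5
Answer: c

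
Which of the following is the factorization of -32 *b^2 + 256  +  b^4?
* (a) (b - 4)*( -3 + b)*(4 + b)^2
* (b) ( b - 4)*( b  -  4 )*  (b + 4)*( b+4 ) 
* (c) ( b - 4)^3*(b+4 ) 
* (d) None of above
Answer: b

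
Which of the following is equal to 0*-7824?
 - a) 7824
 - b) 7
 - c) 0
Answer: c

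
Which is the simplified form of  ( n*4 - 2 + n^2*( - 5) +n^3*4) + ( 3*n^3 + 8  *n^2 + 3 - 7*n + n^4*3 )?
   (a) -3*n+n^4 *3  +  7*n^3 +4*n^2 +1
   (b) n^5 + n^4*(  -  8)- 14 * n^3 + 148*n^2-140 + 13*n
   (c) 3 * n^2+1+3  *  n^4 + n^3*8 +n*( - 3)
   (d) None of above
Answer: d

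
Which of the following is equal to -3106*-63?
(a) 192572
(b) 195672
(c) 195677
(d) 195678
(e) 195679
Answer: d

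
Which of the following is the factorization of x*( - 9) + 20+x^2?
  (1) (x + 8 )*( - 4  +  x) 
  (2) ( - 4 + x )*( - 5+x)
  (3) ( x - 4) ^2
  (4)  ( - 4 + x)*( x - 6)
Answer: 2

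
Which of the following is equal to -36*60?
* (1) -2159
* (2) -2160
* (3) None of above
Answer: 2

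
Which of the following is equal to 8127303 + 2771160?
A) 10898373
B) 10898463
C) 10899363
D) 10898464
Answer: B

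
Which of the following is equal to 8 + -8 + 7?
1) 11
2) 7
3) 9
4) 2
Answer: 2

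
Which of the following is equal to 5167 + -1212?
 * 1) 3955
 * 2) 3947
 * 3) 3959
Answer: 1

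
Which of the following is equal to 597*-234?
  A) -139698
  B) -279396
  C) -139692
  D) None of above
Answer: A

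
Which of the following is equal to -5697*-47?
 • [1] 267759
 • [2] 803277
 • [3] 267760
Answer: 1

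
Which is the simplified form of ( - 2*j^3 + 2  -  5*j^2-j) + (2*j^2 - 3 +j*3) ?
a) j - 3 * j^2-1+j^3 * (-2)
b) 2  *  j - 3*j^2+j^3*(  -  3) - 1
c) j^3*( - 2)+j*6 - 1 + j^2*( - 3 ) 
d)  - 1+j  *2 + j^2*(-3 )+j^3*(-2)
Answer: d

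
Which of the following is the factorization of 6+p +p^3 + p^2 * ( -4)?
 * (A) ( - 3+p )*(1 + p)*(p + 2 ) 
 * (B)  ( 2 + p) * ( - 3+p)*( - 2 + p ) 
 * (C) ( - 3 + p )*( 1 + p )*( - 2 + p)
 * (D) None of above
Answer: C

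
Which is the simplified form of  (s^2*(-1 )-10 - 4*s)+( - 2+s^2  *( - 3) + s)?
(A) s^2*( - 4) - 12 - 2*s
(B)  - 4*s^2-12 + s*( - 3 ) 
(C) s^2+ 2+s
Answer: B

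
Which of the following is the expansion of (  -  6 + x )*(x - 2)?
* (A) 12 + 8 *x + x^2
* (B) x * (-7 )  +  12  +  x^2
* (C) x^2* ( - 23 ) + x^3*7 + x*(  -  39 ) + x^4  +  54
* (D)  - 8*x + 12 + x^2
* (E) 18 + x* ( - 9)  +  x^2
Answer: D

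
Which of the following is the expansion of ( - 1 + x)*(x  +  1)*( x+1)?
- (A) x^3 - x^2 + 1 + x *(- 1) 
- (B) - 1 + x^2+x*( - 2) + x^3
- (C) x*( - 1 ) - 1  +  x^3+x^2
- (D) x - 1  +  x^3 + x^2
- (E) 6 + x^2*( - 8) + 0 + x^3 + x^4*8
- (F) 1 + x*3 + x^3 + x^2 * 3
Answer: C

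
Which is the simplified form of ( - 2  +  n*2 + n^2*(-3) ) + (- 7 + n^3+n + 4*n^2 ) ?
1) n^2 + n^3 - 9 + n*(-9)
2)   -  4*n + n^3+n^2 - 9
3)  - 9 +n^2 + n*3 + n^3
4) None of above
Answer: 3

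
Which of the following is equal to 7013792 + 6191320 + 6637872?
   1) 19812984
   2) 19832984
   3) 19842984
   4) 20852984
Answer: 3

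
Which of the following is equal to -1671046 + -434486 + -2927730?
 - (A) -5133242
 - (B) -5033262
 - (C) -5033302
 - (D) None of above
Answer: B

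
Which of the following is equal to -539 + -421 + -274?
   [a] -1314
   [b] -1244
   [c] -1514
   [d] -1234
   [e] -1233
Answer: d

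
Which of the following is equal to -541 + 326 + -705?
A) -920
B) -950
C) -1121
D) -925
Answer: A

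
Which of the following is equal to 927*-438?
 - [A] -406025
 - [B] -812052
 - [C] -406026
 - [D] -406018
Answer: C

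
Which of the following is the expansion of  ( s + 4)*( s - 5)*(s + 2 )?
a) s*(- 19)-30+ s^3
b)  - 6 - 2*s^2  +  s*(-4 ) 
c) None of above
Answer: c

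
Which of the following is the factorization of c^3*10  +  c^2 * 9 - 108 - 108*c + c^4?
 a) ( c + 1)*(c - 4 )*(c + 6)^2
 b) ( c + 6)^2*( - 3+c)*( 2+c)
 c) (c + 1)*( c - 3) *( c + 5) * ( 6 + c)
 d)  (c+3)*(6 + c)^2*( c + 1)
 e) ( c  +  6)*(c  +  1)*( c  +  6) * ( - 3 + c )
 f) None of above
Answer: e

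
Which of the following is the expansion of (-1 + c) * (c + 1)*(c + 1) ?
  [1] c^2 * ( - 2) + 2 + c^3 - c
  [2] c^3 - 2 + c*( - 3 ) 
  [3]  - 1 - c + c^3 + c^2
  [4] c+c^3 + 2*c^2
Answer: 3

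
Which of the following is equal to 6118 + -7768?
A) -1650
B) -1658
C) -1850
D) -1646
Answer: A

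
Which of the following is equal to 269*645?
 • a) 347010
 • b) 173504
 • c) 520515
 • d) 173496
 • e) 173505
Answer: e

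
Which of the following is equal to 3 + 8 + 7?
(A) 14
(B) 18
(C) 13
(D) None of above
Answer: B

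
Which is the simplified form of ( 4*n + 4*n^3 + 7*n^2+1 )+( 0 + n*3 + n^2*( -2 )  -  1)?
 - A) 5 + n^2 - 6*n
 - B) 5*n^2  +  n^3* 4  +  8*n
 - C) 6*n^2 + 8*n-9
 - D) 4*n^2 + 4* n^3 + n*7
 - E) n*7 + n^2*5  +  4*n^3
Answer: E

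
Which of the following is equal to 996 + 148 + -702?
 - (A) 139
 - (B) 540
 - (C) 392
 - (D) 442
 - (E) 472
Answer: D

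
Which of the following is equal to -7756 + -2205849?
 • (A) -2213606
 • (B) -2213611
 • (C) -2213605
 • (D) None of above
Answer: C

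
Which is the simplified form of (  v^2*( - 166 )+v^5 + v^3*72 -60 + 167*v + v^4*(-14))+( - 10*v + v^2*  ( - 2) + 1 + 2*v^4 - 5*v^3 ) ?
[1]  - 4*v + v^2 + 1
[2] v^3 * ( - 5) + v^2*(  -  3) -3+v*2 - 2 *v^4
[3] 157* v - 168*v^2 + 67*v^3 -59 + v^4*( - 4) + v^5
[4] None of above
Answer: 4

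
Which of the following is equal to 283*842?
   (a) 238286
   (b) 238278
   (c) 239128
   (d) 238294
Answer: a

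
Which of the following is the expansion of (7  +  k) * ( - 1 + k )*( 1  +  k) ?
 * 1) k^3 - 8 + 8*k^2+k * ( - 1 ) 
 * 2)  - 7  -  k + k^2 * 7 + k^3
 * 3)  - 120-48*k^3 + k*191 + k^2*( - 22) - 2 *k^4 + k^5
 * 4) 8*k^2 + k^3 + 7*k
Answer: 2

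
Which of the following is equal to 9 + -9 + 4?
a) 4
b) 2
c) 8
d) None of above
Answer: a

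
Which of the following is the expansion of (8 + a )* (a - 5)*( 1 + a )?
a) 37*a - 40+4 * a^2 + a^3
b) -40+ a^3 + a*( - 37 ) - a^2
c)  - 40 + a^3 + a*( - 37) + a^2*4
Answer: c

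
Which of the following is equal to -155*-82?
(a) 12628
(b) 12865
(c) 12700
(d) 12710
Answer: d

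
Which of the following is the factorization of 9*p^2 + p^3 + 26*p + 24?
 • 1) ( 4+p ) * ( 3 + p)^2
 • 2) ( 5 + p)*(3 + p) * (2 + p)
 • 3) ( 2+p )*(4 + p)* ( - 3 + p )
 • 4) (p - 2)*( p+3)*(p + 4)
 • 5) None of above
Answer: 5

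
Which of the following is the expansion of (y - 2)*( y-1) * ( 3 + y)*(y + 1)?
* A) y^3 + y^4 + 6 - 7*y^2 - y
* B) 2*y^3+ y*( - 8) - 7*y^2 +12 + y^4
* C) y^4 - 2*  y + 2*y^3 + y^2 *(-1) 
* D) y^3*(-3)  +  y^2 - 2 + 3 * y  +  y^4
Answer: A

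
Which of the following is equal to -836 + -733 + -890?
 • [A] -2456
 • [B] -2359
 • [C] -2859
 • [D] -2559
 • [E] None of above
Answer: E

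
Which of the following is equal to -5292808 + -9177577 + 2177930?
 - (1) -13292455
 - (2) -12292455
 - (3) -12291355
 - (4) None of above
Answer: 2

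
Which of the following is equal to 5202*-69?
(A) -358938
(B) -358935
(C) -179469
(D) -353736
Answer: A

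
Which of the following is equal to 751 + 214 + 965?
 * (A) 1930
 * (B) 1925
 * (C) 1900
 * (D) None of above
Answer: A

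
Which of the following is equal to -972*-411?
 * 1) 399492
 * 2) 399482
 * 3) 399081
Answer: 1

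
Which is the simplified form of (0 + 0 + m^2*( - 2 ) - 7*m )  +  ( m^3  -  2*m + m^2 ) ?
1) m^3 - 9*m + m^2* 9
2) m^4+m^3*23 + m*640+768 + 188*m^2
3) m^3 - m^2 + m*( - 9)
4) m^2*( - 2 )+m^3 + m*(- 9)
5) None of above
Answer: 3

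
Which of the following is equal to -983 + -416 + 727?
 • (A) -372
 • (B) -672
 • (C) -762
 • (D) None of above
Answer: B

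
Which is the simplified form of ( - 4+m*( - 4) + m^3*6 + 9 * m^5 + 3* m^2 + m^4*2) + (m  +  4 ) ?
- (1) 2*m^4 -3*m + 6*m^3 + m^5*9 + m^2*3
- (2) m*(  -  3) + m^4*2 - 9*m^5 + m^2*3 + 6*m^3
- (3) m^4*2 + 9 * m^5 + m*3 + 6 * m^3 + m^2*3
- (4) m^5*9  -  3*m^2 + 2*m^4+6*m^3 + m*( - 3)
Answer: 1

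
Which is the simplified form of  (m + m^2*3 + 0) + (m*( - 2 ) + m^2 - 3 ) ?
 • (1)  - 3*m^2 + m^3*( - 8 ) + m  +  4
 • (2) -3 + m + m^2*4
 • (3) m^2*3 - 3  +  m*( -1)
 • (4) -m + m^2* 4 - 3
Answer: 4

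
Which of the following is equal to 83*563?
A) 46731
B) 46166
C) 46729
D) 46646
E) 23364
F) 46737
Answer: C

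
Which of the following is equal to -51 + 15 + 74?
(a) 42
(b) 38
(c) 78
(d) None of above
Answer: b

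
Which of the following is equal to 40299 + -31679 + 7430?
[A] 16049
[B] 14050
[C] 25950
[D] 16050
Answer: D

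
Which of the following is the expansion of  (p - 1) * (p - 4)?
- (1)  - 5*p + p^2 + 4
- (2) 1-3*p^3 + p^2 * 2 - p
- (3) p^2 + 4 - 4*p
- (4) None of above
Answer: 1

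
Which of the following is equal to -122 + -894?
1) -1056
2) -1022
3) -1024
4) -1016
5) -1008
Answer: 4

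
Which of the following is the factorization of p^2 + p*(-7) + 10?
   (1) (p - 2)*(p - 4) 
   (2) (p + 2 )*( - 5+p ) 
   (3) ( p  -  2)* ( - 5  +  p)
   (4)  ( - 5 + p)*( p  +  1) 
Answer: 3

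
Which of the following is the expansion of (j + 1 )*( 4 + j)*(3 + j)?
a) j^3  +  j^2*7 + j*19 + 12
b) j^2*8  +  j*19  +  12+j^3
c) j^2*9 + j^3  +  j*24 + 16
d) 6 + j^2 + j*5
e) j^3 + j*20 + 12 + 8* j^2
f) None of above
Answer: b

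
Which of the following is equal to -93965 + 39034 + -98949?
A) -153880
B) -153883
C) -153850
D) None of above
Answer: A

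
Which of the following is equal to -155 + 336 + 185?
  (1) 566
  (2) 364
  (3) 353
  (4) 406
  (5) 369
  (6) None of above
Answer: 6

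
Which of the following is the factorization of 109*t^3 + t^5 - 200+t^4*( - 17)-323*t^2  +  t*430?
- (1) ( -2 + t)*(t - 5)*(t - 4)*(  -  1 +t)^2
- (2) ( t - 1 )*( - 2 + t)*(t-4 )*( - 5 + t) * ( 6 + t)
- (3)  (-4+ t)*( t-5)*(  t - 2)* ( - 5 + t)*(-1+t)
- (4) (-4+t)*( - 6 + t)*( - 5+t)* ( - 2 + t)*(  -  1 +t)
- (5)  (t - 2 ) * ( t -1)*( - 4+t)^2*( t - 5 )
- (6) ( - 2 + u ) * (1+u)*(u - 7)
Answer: 3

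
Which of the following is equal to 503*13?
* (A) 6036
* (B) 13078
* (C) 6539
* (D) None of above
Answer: C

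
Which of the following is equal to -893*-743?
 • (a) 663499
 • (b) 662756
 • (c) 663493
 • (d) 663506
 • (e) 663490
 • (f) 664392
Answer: a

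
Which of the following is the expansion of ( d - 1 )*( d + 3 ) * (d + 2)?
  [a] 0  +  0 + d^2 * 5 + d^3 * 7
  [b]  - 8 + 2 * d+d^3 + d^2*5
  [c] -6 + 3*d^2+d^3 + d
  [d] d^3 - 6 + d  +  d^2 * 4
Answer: d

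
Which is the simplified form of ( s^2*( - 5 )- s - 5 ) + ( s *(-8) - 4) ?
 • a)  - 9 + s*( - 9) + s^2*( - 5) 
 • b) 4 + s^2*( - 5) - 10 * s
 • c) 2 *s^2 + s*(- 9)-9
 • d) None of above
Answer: a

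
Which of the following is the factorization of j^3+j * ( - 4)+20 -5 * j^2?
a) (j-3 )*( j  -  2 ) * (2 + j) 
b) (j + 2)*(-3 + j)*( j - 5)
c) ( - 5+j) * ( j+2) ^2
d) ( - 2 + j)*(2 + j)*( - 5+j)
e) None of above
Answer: d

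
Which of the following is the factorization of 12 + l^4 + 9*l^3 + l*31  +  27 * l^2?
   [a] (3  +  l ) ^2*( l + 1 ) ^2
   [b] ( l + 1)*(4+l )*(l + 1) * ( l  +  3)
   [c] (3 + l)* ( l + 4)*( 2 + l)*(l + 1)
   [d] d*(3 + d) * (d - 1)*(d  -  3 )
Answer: b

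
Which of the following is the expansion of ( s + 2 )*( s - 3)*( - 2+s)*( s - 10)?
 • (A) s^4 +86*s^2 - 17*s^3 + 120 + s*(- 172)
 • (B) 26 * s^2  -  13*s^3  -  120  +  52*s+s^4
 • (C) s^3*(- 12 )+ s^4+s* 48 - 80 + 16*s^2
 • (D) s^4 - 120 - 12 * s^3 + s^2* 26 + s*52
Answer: B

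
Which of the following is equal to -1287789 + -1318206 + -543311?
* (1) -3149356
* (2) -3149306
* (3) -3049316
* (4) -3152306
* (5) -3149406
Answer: 2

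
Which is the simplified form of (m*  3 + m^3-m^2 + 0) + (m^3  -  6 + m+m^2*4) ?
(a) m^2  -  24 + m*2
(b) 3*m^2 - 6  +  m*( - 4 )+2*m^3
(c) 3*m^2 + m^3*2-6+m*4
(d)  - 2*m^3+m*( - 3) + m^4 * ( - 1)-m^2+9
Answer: c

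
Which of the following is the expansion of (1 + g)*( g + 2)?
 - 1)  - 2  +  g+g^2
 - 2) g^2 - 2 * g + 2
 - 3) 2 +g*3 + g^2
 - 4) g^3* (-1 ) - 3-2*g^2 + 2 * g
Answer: 3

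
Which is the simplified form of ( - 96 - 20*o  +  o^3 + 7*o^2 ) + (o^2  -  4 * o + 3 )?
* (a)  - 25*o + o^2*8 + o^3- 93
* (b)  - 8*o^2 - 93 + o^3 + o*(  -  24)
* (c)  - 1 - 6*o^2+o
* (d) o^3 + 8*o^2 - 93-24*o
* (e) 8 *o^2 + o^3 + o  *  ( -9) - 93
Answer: d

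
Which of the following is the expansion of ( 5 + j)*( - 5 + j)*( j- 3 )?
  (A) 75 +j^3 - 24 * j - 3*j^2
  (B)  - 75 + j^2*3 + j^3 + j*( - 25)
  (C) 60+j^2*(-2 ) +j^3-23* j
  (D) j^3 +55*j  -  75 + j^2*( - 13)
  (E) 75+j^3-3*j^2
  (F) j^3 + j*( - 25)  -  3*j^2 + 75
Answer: F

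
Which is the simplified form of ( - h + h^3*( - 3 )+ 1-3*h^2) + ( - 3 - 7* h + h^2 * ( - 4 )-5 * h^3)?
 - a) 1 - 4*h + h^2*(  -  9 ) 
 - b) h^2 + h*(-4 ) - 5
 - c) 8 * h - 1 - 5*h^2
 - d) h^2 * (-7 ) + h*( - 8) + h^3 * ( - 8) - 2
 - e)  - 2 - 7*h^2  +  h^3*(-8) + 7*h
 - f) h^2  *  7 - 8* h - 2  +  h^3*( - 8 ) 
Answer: d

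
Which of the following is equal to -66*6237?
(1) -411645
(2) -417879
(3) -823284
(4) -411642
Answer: 4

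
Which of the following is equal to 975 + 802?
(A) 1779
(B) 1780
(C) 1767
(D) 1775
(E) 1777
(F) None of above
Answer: E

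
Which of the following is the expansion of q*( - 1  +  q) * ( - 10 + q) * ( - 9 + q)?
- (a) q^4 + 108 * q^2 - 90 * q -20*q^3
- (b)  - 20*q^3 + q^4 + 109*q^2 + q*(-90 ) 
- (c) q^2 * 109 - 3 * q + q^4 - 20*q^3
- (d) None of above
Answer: b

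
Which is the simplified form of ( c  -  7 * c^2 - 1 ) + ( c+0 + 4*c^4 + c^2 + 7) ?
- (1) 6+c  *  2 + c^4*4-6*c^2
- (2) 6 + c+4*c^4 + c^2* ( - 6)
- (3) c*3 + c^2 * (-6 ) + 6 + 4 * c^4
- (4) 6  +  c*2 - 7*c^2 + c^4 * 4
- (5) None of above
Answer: 1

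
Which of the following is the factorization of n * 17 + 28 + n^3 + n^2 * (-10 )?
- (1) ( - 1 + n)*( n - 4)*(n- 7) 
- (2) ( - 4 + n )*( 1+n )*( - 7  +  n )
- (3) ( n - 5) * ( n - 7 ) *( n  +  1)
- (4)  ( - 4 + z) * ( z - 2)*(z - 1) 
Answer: 2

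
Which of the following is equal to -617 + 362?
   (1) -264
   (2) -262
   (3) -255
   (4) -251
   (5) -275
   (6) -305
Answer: 3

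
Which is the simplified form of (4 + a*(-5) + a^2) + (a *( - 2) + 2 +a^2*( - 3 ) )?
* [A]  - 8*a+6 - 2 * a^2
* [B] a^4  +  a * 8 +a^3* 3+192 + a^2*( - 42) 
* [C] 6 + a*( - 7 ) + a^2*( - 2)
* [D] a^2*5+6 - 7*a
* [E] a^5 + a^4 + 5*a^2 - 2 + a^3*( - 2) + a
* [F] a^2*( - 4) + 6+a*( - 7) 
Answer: C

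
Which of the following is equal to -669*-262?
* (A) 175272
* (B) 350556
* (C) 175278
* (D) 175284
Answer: C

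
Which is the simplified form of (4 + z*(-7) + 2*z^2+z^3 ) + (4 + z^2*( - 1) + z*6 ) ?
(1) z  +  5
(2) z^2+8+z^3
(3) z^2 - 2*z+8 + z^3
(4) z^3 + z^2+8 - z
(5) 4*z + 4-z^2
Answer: 4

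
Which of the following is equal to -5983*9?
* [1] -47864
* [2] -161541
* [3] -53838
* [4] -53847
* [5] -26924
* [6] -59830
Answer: 4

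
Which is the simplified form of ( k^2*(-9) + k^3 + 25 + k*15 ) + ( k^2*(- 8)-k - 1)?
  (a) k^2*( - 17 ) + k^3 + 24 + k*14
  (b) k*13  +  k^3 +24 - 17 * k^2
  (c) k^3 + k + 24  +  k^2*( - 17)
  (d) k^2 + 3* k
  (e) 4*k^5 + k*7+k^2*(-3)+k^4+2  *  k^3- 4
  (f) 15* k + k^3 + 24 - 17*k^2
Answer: a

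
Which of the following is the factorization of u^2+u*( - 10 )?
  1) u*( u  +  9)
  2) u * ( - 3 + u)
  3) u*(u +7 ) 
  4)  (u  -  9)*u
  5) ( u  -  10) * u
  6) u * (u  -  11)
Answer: 5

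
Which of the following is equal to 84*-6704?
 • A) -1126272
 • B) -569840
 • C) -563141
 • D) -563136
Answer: D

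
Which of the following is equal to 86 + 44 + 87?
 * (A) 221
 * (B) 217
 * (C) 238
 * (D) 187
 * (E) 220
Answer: B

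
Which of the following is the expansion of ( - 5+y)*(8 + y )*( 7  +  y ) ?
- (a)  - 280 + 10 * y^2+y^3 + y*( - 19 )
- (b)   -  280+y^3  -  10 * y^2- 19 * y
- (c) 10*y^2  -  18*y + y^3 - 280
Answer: a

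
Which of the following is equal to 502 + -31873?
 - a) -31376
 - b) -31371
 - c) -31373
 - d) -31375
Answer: b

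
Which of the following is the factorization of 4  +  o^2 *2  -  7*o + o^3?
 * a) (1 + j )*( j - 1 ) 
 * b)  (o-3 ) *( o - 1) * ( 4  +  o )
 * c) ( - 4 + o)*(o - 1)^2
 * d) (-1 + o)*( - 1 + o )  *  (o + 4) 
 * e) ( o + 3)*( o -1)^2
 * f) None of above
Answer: d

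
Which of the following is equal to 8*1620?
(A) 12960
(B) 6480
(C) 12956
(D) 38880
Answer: A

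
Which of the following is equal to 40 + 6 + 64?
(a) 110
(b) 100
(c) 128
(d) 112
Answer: a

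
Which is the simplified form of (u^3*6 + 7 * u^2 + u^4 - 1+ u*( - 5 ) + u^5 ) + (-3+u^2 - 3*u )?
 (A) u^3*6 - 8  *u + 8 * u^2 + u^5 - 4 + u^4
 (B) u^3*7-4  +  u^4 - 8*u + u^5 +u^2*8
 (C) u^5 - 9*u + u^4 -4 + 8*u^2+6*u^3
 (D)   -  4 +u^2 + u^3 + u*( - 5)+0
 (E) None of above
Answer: A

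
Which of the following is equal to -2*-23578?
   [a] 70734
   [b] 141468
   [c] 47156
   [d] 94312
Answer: c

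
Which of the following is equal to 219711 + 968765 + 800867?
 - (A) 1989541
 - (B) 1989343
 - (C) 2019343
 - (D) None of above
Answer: B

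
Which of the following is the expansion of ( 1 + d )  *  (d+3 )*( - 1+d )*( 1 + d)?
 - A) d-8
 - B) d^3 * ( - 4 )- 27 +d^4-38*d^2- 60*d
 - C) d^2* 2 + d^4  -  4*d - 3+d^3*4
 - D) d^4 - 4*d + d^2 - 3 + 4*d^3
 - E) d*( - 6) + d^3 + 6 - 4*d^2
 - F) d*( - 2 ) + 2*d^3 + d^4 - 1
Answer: C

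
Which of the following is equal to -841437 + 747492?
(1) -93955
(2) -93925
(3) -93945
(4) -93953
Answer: 3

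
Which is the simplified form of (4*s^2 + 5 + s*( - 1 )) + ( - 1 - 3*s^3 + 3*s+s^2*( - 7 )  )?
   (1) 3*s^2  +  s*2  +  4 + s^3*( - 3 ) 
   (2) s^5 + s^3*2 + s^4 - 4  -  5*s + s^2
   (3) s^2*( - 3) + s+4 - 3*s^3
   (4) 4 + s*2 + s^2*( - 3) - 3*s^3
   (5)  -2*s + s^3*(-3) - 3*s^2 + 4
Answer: 4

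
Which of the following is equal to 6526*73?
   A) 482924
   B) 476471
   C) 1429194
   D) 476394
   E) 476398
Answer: E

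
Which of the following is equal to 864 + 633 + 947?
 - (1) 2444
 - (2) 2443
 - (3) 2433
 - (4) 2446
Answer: 1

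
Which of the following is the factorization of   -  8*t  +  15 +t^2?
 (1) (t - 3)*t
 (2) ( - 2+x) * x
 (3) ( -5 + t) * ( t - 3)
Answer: 3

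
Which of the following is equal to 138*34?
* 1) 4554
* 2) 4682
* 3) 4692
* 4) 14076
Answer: 3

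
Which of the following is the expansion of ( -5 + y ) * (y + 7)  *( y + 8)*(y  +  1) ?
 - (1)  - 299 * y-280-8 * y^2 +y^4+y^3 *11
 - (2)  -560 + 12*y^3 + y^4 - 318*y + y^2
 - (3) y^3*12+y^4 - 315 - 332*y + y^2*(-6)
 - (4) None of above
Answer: 4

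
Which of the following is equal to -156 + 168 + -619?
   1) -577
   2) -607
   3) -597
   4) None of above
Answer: 2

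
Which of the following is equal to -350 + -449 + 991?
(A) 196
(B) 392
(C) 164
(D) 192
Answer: D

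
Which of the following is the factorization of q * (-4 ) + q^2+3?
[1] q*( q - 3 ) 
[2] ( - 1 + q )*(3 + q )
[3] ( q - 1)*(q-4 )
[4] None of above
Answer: 4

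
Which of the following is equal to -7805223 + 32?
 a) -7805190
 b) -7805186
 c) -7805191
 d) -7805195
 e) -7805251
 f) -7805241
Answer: c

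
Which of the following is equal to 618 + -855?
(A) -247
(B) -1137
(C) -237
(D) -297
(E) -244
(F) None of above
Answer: C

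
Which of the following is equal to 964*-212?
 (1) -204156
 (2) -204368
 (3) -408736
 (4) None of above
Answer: 2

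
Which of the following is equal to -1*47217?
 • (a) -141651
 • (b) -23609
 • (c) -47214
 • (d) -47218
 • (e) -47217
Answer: e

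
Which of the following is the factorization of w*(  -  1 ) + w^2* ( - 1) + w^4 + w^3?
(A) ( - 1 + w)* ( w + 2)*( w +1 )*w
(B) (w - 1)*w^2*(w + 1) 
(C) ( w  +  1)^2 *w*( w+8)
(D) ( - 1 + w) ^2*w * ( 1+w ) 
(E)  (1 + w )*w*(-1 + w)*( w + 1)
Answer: E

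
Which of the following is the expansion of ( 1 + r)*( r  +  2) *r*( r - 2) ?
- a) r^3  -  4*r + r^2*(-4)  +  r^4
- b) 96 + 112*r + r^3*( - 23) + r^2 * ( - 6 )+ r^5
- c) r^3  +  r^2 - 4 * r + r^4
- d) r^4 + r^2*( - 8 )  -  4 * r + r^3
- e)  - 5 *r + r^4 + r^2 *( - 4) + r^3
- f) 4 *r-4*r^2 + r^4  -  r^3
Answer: a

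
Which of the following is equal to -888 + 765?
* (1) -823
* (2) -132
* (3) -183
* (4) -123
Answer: 4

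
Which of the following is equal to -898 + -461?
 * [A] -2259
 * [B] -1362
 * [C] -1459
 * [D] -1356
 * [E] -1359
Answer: E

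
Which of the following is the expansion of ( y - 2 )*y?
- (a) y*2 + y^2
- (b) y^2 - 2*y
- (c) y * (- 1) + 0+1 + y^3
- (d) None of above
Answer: b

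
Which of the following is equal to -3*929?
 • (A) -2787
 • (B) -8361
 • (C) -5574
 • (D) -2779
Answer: A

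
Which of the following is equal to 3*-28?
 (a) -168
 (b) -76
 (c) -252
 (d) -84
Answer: d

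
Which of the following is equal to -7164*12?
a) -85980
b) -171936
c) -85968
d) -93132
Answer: c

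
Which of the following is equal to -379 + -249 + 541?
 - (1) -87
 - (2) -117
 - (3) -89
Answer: 1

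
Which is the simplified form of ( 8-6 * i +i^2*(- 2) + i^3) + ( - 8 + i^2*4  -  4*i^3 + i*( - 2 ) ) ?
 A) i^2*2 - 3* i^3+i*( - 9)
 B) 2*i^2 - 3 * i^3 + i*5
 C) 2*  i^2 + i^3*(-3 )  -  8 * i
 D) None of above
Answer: C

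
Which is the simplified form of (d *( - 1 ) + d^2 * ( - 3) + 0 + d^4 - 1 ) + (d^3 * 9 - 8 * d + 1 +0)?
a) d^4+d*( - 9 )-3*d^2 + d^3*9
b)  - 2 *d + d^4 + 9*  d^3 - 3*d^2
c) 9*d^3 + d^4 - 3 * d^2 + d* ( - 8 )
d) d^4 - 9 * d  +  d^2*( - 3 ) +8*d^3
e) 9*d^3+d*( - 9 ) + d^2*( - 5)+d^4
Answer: a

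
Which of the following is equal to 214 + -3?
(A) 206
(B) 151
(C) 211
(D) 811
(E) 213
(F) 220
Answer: C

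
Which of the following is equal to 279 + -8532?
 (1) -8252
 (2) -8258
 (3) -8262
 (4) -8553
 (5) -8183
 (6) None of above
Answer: 6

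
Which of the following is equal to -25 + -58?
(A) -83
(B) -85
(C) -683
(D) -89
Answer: A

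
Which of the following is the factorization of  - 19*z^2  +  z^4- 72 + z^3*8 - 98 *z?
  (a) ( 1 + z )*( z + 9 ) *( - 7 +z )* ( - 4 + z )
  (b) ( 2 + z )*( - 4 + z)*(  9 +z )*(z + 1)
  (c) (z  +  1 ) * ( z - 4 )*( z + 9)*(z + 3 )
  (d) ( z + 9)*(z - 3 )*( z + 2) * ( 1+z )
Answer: b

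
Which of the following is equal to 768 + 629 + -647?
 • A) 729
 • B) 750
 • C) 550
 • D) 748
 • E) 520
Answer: B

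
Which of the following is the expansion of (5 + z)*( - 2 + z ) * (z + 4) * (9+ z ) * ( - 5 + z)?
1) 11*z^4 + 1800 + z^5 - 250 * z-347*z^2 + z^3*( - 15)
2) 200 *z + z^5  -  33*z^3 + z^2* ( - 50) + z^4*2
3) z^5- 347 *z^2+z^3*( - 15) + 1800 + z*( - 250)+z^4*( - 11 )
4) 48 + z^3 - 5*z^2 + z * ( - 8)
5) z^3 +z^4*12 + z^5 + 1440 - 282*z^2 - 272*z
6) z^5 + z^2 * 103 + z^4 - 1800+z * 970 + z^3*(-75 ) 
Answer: 1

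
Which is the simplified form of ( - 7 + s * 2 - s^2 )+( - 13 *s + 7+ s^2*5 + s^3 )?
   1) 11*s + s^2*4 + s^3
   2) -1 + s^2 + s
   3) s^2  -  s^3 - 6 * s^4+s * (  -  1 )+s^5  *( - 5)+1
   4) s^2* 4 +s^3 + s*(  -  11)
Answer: 4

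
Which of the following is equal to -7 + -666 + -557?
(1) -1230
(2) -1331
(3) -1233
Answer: 1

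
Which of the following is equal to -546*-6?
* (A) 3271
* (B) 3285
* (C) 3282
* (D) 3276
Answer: D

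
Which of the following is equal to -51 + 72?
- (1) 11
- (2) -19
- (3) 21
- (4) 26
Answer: 3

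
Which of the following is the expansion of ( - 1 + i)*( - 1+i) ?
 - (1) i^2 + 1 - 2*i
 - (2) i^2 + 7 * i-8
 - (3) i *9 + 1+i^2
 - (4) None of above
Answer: 1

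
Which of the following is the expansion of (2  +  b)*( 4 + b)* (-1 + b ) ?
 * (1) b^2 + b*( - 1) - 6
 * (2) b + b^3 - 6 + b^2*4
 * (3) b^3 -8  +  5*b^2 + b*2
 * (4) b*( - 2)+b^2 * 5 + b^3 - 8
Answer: 3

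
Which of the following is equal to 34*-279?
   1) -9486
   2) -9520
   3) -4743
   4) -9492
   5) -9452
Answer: 1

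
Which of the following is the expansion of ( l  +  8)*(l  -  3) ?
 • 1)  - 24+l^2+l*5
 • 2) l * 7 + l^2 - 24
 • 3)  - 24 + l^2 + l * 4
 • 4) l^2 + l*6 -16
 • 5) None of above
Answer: 1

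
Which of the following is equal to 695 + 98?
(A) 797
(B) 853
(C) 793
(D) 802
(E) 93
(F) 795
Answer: C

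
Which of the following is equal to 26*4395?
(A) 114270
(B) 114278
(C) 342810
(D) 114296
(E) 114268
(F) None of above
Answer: A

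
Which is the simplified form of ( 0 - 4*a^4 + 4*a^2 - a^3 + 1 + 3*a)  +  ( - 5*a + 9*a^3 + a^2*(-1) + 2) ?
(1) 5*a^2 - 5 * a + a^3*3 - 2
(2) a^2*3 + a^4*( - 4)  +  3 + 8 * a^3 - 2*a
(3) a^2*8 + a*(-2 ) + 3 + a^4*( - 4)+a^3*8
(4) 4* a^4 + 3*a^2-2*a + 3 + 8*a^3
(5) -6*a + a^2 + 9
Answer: 2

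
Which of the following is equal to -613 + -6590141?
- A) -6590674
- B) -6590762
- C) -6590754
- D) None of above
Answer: C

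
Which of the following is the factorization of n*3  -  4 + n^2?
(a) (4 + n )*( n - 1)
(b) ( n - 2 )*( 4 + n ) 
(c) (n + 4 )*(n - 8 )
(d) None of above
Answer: a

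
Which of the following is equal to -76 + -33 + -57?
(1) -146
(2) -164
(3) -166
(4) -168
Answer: 3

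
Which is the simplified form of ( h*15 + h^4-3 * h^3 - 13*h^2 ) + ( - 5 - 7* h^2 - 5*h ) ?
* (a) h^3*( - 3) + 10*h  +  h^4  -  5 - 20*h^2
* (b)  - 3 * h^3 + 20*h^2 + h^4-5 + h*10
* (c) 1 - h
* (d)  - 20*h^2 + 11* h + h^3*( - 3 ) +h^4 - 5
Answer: a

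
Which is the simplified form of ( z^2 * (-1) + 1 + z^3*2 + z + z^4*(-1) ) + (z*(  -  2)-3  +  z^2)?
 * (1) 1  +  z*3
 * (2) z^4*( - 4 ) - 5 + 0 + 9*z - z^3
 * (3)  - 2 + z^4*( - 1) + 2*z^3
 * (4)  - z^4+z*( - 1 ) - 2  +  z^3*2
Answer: 4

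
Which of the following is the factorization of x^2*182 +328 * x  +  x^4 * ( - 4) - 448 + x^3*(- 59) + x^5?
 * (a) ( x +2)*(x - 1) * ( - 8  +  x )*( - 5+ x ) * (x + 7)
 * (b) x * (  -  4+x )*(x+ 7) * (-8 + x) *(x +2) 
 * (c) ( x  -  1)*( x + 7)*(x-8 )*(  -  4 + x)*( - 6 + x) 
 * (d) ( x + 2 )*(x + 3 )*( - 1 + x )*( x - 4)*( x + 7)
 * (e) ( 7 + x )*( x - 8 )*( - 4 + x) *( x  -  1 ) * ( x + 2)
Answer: e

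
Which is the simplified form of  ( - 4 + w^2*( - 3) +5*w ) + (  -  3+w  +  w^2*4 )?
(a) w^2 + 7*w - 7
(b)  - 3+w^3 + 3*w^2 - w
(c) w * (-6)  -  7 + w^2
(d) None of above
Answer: d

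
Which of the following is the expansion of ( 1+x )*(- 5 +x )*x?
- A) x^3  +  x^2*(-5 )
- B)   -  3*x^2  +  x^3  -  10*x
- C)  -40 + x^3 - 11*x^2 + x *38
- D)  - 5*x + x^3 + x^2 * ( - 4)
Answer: D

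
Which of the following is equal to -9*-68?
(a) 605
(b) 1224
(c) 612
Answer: c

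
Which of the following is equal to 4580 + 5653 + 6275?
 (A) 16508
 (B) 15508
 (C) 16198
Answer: A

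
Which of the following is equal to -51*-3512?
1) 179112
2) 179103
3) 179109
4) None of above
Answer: 1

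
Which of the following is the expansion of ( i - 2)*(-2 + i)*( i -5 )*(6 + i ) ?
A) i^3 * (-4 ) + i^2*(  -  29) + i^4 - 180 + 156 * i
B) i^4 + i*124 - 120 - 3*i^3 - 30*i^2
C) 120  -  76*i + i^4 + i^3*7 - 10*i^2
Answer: B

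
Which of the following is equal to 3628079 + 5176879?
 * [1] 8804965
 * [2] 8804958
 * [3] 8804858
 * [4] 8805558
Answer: 2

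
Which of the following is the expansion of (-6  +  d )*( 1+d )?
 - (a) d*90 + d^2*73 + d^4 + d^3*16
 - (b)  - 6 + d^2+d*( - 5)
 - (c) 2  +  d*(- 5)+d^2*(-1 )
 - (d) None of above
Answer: b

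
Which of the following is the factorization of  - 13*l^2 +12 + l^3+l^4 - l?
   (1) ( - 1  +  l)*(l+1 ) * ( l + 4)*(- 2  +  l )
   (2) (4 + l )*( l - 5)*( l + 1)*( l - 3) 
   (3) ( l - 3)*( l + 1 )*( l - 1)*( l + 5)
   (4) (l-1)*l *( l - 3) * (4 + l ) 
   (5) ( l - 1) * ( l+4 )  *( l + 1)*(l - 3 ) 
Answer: 5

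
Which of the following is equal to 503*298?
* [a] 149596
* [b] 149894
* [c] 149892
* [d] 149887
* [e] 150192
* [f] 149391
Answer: b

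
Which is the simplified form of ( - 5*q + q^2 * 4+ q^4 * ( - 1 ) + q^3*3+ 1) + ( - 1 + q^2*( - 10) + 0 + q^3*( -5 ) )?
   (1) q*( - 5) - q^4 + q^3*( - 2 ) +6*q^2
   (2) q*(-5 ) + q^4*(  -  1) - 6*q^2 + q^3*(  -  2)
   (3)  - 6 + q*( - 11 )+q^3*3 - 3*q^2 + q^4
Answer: 2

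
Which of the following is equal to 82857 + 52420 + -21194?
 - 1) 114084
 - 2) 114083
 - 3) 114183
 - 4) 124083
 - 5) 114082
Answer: 2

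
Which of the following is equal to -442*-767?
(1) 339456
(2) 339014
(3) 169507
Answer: 2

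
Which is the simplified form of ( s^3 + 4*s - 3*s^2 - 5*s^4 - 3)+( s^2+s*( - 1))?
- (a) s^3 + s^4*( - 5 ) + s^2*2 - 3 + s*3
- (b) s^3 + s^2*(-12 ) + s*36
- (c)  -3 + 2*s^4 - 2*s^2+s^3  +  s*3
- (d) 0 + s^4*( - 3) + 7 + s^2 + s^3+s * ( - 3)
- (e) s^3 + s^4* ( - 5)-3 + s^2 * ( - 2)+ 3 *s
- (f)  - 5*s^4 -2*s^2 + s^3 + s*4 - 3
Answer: e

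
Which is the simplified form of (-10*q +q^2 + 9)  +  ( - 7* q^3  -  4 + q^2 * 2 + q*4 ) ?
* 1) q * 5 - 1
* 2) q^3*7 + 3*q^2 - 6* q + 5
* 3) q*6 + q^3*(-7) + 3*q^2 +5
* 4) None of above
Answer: 4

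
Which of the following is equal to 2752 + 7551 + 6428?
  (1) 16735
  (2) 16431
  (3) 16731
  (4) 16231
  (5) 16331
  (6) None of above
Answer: 3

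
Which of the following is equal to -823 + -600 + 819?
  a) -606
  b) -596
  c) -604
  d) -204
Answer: c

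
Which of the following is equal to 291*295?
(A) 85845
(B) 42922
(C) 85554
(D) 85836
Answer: A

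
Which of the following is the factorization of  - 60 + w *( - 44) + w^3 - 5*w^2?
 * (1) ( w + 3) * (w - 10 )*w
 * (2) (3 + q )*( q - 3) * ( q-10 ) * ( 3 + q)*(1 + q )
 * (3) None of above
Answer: 3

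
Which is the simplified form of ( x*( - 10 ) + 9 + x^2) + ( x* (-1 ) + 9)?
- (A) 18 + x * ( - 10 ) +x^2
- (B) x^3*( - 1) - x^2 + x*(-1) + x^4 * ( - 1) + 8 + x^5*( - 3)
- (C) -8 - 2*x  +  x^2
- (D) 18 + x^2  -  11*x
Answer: D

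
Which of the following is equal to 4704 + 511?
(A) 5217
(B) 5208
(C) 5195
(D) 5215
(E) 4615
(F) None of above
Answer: D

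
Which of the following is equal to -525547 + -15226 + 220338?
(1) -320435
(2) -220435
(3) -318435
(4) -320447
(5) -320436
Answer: 1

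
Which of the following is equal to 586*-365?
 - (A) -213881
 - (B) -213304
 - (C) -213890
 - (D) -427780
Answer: C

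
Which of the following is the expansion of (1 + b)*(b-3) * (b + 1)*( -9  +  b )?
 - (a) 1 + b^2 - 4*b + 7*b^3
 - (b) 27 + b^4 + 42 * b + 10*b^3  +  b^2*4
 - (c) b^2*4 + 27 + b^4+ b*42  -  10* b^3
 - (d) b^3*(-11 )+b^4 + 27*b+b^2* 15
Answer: c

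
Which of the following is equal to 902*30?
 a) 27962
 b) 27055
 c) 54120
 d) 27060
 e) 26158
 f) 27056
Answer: d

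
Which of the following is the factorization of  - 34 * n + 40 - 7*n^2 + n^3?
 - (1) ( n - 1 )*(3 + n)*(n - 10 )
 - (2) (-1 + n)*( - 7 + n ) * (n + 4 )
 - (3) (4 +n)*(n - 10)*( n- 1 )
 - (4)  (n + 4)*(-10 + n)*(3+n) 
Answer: 3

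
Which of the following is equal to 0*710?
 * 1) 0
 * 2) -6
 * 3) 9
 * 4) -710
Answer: 1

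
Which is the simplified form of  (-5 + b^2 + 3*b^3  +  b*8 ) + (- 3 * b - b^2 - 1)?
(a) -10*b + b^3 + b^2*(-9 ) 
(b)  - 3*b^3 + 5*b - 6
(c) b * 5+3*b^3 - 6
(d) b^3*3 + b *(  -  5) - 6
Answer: c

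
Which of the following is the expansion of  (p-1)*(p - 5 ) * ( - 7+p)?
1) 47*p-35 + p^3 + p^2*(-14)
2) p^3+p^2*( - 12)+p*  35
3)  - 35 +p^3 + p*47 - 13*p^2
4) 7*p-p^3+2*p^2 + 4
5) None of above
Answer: 3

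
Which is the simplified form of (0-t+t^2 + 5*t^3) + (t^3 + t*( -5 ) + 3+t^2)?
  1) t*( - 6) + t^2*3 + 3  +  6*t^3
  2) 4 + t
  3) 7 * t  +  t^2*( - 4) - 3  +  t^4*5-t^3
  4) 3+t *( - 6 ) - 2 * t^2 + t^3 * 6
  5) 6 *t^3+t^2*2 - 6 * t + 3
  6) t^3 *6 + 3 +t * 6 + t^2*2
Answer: 5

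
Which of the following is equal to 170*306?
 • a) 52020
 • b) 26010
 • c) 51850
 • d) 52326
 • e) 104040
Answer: a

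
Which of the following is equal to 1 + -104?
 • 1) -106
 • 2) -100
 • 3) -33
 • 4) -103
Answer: 4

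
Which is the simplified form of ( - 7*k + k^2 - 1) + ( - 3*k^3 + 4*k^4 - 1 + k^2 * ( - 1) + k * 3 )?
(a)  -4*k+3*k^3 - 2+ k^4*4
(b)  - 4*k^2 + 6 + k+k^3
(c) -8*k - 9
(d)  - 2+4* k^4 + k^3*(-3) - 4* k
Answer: d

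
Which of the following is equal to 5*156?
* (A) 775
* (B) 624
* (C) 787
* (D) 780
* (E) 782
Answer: D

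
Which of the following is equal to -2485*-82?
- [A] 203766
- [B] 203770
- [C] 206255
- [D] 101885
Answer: B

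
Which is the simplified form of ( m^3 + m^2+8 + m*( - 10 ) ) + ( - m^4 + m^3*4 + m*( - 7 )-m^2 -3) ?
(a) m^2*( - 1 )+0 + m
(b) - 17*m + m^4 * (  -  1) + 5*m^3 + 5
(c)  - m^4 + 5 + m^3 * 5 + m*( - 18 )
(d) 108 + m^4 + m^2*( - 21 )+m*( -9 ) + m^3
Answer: b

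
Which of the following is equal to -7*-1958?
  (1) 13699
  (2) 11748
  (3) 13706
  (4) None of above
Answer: 3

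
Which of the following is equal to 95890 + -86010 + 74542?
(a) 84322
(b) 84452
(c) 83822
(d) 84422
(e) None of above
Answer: d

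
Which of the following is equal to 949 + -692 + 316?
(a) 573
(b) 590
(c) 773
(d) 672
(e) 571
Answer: a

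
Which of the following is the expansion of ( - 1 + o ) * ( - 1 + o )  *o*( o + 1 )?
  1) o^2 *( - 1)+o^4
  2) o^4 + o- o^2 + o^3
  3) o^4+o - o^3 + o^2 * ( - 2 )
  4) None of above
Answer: 4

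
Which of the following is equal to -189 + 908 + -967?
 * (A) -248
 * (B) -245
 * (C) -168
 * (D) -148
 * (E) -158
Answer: A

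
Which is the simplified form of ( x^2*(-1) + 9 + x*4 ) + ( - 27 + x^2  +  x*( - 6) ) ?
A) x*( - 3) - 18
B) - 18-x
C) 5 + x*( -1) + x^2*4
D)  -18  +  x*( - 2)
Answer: D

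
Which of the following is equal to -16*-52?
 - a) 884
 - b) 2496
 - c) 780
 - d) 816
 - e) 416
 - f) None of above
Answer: f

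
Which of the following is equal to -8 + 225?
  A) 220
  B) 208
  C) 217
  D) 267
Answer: C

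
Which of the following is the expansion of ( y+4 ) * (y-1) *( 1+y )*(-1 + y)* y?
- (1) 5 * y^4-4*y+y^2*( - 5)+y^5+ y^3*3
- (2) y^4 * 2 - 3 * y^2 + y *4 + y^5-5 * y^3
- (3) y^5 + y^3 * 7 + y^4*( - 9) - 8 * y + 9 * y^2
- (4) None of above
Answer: 4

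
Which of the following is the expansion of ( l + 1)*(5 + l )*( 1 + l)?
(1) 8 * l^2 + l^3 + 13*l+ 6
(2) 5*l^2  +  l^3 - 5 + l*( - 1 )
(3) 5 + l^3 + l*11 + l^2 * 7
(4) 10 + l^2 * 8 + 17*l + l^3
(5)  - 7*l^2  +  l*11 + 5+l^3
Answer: 3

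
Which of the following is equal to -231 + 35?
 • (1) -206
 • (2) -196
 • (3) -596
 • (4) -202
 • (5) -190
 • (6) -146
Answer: 2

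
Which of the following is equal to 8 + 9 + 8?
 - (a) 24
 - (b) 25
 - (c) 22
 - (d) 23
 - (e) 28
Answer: b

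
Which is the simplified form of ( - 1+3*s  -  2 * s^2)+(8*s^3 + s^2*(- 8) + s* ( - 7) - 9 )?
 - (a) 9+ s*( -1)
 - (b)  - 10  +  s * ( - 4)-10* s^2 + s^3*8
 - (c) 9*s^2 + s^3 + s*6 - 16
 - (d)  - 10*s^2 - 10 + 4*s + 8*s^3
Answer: b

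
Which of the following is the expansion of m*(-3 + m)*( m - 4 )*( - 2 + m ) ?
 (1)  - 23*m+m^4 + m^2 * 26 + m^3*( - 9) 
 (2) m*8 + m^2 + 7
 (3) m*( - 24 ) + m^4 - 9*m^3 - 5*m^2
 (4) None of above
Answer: 4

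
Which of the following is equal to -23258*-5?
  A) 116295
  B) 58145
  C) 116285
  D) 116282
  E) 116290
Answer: E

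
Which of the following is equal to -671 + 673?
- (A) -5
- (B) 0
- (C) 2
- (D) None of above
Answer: C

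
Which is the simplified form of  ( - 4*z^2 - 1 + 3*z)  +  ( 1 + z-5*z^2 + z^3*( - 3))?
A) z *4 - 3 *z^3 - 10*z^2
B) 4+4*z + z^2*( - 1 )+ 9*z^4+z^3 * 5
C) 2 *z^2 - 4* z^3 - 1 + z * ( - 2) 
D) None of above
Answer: D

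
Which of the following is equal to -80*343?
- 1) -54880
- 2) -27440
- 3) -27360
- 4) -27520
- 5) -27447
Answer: 2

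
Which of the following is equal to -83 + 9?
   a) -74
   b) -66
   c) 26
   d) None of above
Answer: a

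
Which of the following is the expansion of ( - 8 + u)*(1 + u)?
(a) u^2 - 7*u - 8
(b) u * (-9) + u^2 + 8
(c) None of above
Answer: a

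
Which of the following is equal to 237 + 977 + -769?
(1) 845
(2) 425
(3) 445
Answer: 3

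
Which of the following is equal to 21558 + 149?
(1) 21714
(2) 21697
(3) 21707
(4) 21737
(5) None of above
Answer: 3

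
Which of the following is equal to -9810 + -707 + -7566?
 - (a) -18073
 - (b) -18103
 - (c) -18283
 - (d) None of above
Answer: d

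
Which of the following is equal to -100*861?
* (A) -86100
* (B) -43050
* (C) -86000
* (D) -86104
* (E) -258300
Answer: A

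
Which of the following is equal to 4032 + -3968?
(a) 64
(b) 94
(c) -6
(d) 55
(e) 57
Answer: a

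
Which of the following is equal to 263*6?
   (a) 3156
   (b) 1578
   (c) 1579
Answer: b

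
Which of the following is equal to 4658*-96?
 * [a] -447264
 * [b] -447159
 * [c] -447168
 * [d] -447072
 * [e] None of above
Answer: c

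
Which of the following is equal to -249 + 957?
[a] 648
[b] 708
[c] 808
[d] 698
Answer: b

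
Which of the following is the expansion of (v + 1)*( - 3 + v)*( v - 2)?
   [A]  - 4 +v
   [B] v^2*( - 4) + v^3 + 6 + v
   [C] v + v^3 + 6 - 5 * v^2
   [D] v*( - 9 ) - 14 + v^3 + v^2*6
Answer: B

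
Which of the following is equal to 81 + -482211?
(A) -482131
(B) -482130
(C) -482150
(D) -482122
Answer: B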